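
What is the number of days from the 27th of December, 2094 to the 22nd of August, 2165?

Day-of-year of December 27, 2094: 361.
Day-of-year of August 22, 2165: 234.
2094 has 365 days, so 365 − 361 = 4 days remain in 2094.
Full years 2095–2164: 53 common + 17 leap = 53×365 + 17×366 = 25567 days.
Total: 4 + 25567 + 234 = 25805 days.

25805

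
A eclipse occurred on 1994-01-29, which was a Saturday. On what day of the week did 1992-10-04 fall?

Count forward from the earlier date (October 4, 1992) to the later (January 29, 1994):
October 1992: 31 − 4 = 27 days remain.
Then 14 full months totalling 426 days.
January 1–29, 1994: 29 days.
Total: 27 + 426 + 29 = 482 days.
482 mod 7 = 6, so 6 days before Saturday is Sunday.

Sunday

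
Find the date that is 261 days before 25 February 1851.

9 June 1850

Count 261 days before February 25, 1851:
Day-of-year of June 9, 1850: 160.
Day-of-year of February 25, 1851: 56.
1850 has 365 days, so 365 − 160 = 205 days remain in 1850.
Total: 205 + 56 = 261 days.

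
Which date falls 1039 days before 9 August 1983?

4 October 1980

Count 1039 days before August 9, 1983:
October 4, 1980 → October 4, 1981: 365 days.
October 4, 1981 → October 4, 1982: 365 days.
October 1982: 31 − 4 = 27 days remain.
Then 9 full months totalling 273 days.
August 1–9, 1983: 9 days.
Residual: 309 days.
Total: 1039 days.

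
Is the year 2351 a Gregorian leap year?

2351 is not a leap year.

No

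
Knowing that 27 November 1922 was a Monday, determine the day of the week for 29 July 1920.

Count forward from the earlier date (July 29, 1920) to the later (November 27, 1922):
Day-of-year of July 29, 1920: 211.
Day-of-year of November 27, 1922: 331.
1920 has 366 days, so 366 − 211 = 155 days remain in 1920.
Full years: 1921: 365. Sum = 365.
Total: 155 + 365 + 331 = 851 days.
851 mod 7 = 4, so 4 days before Monday is Thursday.

Thursday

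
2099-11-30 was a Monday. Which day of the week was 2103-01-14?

November 30, 2099 → November 30, 2100: 365 days (2100 is not a leap year (divisible by 100 but not 400)).
November 30, 2100 → November 30, 2101: 365 days.
November 30, 2101 → November 30, 2102: 365 days.
November 2102: 30 − 30 = 0 days remain.
Then December (31): 31 days.
January 1–14, 2103: 14 days.
Residual: 45 days.
Total: 1140 days.
1140 mod 7 = 6, so 6 days after Monday is Sunday.

Sunday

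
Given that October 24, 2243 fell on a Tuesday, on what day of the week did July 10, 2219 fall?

Count forward from the earlier date (July 10, 2219) to the later (October 24, 2243):
Day-of-year of July 10, 2219: 191.
Day-of-year of October 24, 2243: 297.
2219 has 365 days, so 365 − 191 = 174 days remain in 2219.
Full years 2220–2242: 17 common + 6 leap = 17×365 + 6×366 = 8401 days.
Total: 174 + 8401 + 297 = 8872 days.
8872 mod 7 = 3, so 3 days before Tuesday is Saturday.

Saturday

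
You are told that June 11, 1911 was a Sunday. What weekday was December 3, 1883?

Monday

Count forward from the earlier date (December 3, 1883) to the later (June 11, 1911):
Day-of-year of December 3, 1883: 337.
Day-of-year of June 11, 1911: 162.
1883 has 365 days, so 365 − 337 = 28 days remain in 1883.
Full years 1884–1910: 21 common + 6 leap = 21×365 + 6×366 = 9861 days.
Total: 28 + 9861 + 162 = 10051 days.
10051 mod 7 = 6, so 6 days before Sunday is Monday.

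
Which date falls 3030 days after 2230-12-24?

2239-04-11

Count 3030 days after December 24, 2230:
Day-of-year of December 24, 2230: 358.
Day-of-year of April 11, 2239: 101.
2230 has 365 days, so 365 − 358 = 7 days remain in 2230.
Full years 2231–2238: 6 common + 2 leap = 6×365 + 2×366 = 2922 days.
Total: 7 + 2922 + 101 = 3030 days.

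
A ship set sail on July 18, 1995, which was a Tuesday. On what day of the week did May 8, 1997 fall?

July 18, 1995 → July 18, 1996: 366 days (1996 is a leap year).
July 1996: 31 − 18 = 13 days remain.
Then 9 full months totalling 273 days.
May 1–8, 1997: 8 days.
Residual: 294 days.
Total: 660 days.
660 mod 7 = 2, so 2 days after Tuesday is Thursday.

Thursday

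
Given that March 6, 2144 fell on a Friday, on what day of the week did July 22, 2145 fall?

March 6, 2144 → March 6, 2145: 365 days.
March 2145: 31 − 6 = 25 days remain.
Then April (30), May (31), June (30): 30 + 31 + 30 = 91 days.
July 1–22, 2145: 22 days.
Residual: 138 days.
Total: 503 days.
503 mod 7 = 6, so 6 days after Friday is Thursday.

Thursday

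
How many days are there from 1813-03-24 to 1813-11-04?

225

March 1813: 31 − 24 = 7 days remain.
Then April (30), May (31), June (30), July (31), August (31), September (30), October (31): 30 + 31 + 30 + 31 + 31 + 30 + 31 = 214 days.
November 1–4, 1813: 4 days.
Total: 7 + 214 + 4 = 225 days.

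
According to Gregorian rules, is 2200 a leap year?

2200 is not a leap year (divisible by 100 but not 400).

No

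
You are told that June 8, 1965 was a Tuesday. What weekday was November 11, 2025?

Day-of-year of June 8, 1965: 159.
Day-of-year of November 11, 2025: 315.
1965 has 365 days, so 365 − 159 = 206 days remain in 1965.
Full years 1966–2024: 44 common + 15 leap = 44×365 + 15×366 = 21550 days.
Total: 206 + 21550 + 315 = 22071 days.
22071 is a multiple of 7, so November 11, 2025 falls on the same weekday: Tuesday.

Tuesday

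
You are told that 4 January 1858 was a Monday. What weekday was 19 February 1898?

From January 4, 1858 to January 4, 1898: 40 years, of which 10 contain a Feb 29 — 30×365 + 10×366 = 14610 days.
January 1898: 31 − 4 = 27 days remain.
February 1–19, 1898: 19 days (1898 is not a leap year).
Residual: 46 days.
Total: 14656 days.
14656 mod 7 = 5, so 5 days after Monday is Saturday.

Saturday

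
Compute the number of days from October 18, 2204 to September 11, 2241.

13477

From October 18, 2204 to October 18, 2240: 36 years, of which 9 contain a Feb 29 — 27×365 + 9×366 = 13149 days.
October 2240: 31 − 18 = 13 days remain.
Then 10 full months totalling 304 days.
September 1–11, 2241: 11 days.
Residual: 328 days.
Total: 13477 days.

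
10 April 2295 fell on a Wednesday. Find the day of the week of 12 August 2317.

From April 10, 2295 to April 10, 2317: 22 years, of which 5 contain a Feb 29 — 17×365 + 5×366 = 8035 days.
(2300 is not a leap year (divisible by 100 but not 400).)
April 2317: 30 − 10 = 20 days remain.
Then May (31), June (30), July (31): 31 + 30 + 31 = 92 days.
August 1–12, 2317: 12 days.
Residual: 124 days.
Total: 8159 days.
8159 mod 7 = 4, so 4 days after Wednesday is Sunday.

Sunday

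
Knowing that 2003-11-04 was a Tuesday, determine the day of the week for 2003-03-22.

Saturday

Count forward from the earlier date (March 22, 2003) to the later (November 4, 2003):
March 2003: 31 − 22 = 9 days remain.
Then April (30), May (31), June (30), July (31), August (31), September (30), October (31): 30 + 31 + 30 + 31 + 31 + 30 + 31 = 214 days.
November 1–4, 2003: 4 days.
Total: 9 + 214 + 4 = 227 days.
227 mod 7 = 3, so 3 days before Tuesday is Saturday.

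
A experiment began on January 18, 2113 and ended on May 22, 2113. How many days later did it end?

January 2113: 31 − 18 = 13 days remain.
Then February 2113 (28), March (31), April (30): 28 + 31 + 30 = 89 days.
May 1–22, 2113: 22 days.
Total: 13 + 89 + 22 = 124 days.

124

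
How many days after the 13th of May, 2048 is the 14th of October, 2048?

154

May 2048: 31 − 13 = 18 days remain.
Then June (30), July (31), August (31), September (30): 30 + 31 + 31 + 30 = 122 days.
October 1–14, 2048: 14 days.
Total: 18 + 122 + 14 = 154 days.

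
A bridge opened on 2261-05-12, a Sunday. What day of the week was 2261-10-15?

May 2261: 31 − 12 = 19 days remain.
Then June (30), July (31), August (31), September (30): 30 + 31 + 31 + 30 = 122 days.
October 1–15, 2261: 15 days.
Total: 19 + 122 + 15 = 156 days.
156 mod 7 = 2, so 2 days after Sunday is Tuesday.

Tuesday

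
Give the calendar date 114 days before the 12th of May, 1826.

the 18th of January, 1826

Count 114 days before May 12, 1826:
January 1826: 31 − 18 = 13 days remain.
Then February 1826 (28), March (31), April (30): 28 + 31 + 30 = 89 days.
May 1–12, 1826: 12 days.
Total: 13 + 89 + 12 = 114 days.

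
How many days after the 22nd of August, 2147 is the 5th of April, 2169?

Day-of-year of August 22, 2147: 234.
Day-of-year of April 5, 2169: 95.
2147 has 365 days, so 365 − 234 = 131 days remain in 2147.
Full years 2148–2168: 15 common + 6 leap = 15×365 + 6×366 = 7671 days.
Total: 131 + 7671 + 95 = 7897 days.

7897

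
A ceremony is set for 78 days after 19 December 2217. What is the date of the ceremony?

7 March 2218

Count 78 days after December 19, 2217:
December 2217: 31 − 19 = 12 days remain.
Then January (31), February 2218 (28): 31 + 28 = 59 days.
March 1–7, 2218: 7 days.
Residual: 78 days.
Total: 78 days.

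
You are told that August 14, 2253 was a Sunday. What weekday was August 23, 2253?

Within August 2253: 23 − 14 = 9 days.
9 mod 7 = 2, so 2 days after Sunday is Tuesday.

Tuesday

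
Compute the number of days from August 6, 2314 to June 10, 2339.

9074

From August 6, 2314 to August 6, 2338: 24 years, of which 6 contain a Feb 29 — 18×365 + 6×366 = 8766 days.
August 2338: 31 − 6 = 25 days remain.
Then 9 full months totalling 273 days.
June 1–10, 2339: 10 days.
Residual: 308 days.
Total: 9074 days.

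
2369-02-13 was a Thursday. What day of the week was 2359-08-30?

Count forward from the earlier date (August 30, 2359) to the later (February 13, 2369):
Day-of-year of August 30, 2359: 242.
Day-of-year of February 13, 2369: 44.
2359 has 365 days, so 365 − 242 = 123 days remain in 2359.
Full years 2360–2368: 6 common + 3 leap = 6×365 + 3×366 = 3288 days.
Total: 123 + 3288 + 44 = 3455 days.
3455 mod 7 = 4, so 4 days before Thursday is Sunday.

Sunday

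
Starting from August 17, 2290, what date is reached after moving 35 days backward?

July 13, 2290

Count 35 days before August 17, 2290:
July 2290: 31 − 13 = 18 days remain.
August 1–17, 2290: 17 days.
Total: 18 + 17 = 35 days.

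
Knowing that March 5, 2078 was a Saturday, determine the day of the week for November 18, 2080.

Day-of-year of March 5, 2078: 64.
Day-of-year of November 18, 2080: 323.
2078 has 365 days, so 365 − 64 = 301 days remain in 2078.
Full years: 2079: 365. Sum = 365.
Total: 301 + 365 + 323 = 989 days.
989 mod 7 = 2, so 2 days after Saturday is Monday.

Monday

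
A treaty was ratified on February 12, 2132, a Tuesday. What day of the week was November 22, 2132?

Saturday

February 2132: 29 − 12 = 17 days remain (2132 is a leap year, so February has 29 days).
Then March (31), April (30), May (31), June (30), July (31), August (31), September (30), October (31): 31 + 30 + 31 + 30 + 31 + 31 + 30 + 31 = 245 days.
November 1–22, 2132: 22 days.
Total: 17 + 245 + 22 = 284 days.
284 mod 7 = 4, so 4 days after Tuesday is Saturday.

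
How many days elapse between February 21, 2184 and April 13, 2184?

52

February 2184: 29 − 21 = 8 days remain (2184 is a leap year, so February has 29 days).
Then March (31): 31 days.
April 1–13, 2184: 13 days.
Total: 8 + 31 + 13 = 52 days.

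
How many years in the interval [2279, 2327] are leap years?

11

Years divisible by 4 in [2279, 2327]: 2280, 2284, 2288, 2292, 2296, 2300, 2304, 2308, 2312, 2316, 2320, 2324.
Of these, 2300 is divisible by 100 but not 400, so not leap.
Leap years: 12 − 1 = 11.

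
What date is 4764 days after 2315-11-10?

2328-11-25

Count 4764 days after November 10, 2315:
From November 10, 2315 to November 10, 2328: 13 years, of which 4 contain a Feb 29 — 9×365 + 4×366 = 4749 days.
Within November 2328: 25 − 10 = 15 days.
Total: 4764 days.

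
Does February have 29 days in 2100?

2100 is not a leap year (divisible by 100 but not 400).

No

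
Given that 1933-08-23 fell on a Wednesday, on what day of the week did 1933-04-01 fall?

Count forward from the earlier date (April 1, 1933) to the later (August 23, 1933):
April 1933: 30 − 1 = 29 days remain.
Then May (31), June (30), July (31): 31 + 30 + 31 = 92 days.
August 1–23, 1933: 23 days.
Total: 29 + 92 + 23 = 144 days.
144 mod 7 = 4, so 4 days before Wednesday is Saturday.

Saturday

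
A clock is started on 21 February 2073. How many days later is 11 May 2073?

February 2073: 28 − 21 = 7 days remain (2073 is not a leap year, so February has 28 days).
Then March (31), April (30): 31 + 30 = 61 days.
May 1–11, 2073: 11 days.
Total: 7 + 61 + 11 = 79 days.

79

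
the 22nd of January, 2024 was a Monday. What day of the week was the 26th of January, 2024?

Within January 2024: 26 − 22 = 4 days.
4 mod 7 = 4, so 4 days after Monday is Friday.

Friday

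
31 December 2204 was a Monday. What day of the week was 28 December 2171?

Count forward from the earlier date (December 28, 2171) to the later (December 31, 2204):
From December 28, 2171 to December 28, 2204: 33 years, of which 8 contain a Feb 29 — 25×365 + 8×366 = 12053 days.
(2200 is not a leap year (divisible by 100 but not 400).)
Within December 2204: 31 − 28 = 3 days.
Total: 12056 days.
12056 mod 7 = 2, so 2 days before Monday is Saturday.

Saturday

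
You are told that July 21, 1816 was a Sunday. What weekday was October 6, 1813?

Count forward from the earlier date (October 6, 1813) to the later (July 21, 1816):
October 6, 1813 → October 6, 1814: 365 days.
October 6, 1814 → October 6, 1815: 365 days.
October 1815: 31 − 6 = 25 days remain.
Then November (30), December (31), January (31), February 1816 (29), March (31), April (30), May (31), June (30): 30 + 31 + 31 + 29 + 31 + 30 + 31 + 30 = 243 days.
July 1–21, 1816: 21 days.
Residual: 289 days.
Total: 1019 days.
1019 mod 7 = 4, so 4 days before Sunday is Wednesday.

Wednesday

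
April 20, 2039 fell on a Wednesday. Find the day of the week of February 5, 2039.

Saturday

Count forward from the earlier date (February 5, 2039) to the later (April 20, 2039):
February 2039: 28 − 5 = 23 days remain (2039 is not a leap year, so February has 28 days).
Then March (31): 31 days.
April 1–20, 2039: 20 days.
Total: 23 + 31 + 20 = 74 days.
74 mod 7 = 4, so 4 days before Wednesday is Saturday.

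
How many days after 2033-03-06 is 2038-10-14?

2048

March 6, 2033 → March 6, 2034: 365 days.
March 6, 2034 → March 6, 2035: 365 days.
March 6, 2035 → March 6, 2036: 366 days (2036 is a leap year).
March 6, 2036 → March 6, 2037: 365 days.
March 6, 2037 → March 6, 2038: 365 days.
March 2038: 31 − 6 = 25 days remain.
Then April (30), May (31), June (30), July (31), August (31), September (30): 30 + 31 + 30 + 31 + 31 + 30 = 183 days.
October 1–14, 2038: 14 days.
Residual: 222 days.
Total: 2048 days.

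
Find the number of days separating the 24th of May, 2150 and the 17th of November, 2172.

8213

Day-of-year of May 24, 2150: 144.
Day-of-year of November 17, 2172: 322.
2150 has 365 days, so 365 − 144 = 221 days remain in 2150.
Full years 2151–2171: 16 common + 5 leap = 16×365 + 5×366 = 7670 days.
Total: 221 + 7670 + 322 = 8213 days.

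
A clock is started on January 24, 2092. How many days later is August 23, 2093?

577

Day-of-year of January 24, 2092: 24.
Day-of-year of August 23, 2093: 235.
2092 has 366 days, so 366 − 24 = 342 days remain in 2092.
Total: 342 + 235 = 577 days.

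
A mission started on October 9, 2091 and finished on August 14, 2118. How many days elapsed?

Day-of-year of October 9, 2091: 282.
Day-of-year of August 14, 2118: 226.
2091 has 365 days, so 365 − 282 = 83 days remain in 2091.
Full years 2092–2117: 20 common + 6 leap = 20×365 + 6×366 = 9496 days.
Total: 83 + 9496 + 226 = 9805 days.

9805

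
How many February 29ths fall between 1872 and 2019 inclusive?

36

Years divisible by 4: 1872, 1876, …, 2016 — 37 in all.
Of these, 1900 is divisible by 100 but not 400, so not leap.
2000 is divisible by 400, so still leap.
Leap years: 37 − 1 = 36.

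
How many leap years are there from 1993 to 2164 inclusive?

Years divisible by 4: 1996, 2000, …, 2164 — 43 in all.
Of these, 2100 is divisible by 100 but not 400, so not leap.
2000 is divisible by 400, so still leap.
Leap years: 43 − 1 = 42.

42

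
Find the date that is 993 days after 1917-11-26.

1920-08-15

Count 993 days after November 26, 1917:
Day-of-year of November 26, 1917: 330.
Day-of-year of August 15, 1920: 228.
1917 has 365 days, so 365 − 330 = 35 days remain in 1917.
Full years: 1918: 365; 1919: 365. Sum = 730.
Total: 35 + 730 + 228 = 993 days.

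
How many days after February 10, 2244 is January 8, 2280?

Day-of-year of February 10, 2244: 41.
Day-of-year of January 8, 2280: 8.
2244 has 366 days, so 366 − 41 = 325 days remain in 2244.
Full years 2245–2279: 27 common + 8 leap = 27×365 + 8×366 = 12783 days.
Total: 325 + 12783 + 8 = 13116 days.

13116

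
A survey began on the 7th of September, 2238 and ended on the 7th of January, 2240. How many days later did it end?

487

September 7, 2238 → September 7, 2239: 365 days.
September 2239: 30 − 7 = 23 days remain.
Then October (31), November (30), December (31): 31 + 30 + 31 = 92 days.
January 1–7, 2240: 7 days.
Residual: 122 days.
Total: 487 days.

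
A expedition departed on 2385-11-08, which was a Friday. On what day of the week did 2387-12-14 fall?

Monday

Day-of-year of November 8, 2385: 312.
Day-of-year of December 14, 2387: 348.
2385 has 365 days, so 365 − 312 = 53 days remain in 2385.
Full years: 2386: 365. Sum = 365.
Total: 53 + 365 + 348 = 766 days.
766 mod 7 = 3, so 3 days after Friday is Monday.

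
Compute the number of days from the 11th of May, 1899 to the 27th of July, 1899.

May 1899: 31 − 11 = 20 days remain.
Then June (30): 30 days.
July 1–27, 1899: 27 days.
Total: 20 + 30 + 27 = 77 days.

77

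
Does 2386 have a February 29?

No

2386 is not a leap year.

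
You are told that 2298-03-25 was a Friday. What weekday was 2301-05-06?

March 25, 2298 → March 25, 2299: 365 days.
March 25, 2299 → March 25, 2300: 365 days (2300 is not a leap year (divisible by 100 but not 400)).
March 25, 2300 → March 25, 2301: 365 days.
March 2301: 31 − 25 = 6 days remain.
Then April (30): 30 days.
May 1–6, 2301: 6 days.
Residual: 42 days.
Total: 1137 days.
1137 mod 7 = 3, so 3 days after Friday is Monday.

Monday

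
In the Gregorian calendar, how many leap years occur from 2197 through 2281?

20

Years divisible by 4: 2200, 2204, …, 2280 — 21 in all.
Of these, 2200 is divisible by 100 but not 400, so not leap.
Leap years: 21 − 1 = 20.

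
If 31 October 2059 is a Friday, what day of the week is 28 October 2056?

Count forward from the earlier date (October 28, 2056) to the later (October 31, 2059):
Day-of-year of October 28, 2056: 302.
Day-of-year of October 31, 2059: 304.
2056 has 366 days, so 366 − 302 = 64 days remain in 2056.
Full years: 2057: 365; 2058: 365. Sum = 730.
Total: 64 + 730 + 304 = 1098 days.
1098 mod 7 = 6, so 6 days before Friday is Saturday.

Saturday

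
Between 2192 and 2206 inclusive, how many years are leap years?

Years divisible by 4 in [2192, 2206]: 2192, 2196, 2200, 2204.
Of these, 2200 is divisible by 100 but not 400, so not leap.
Leap years: 4 − 1 = 3.

3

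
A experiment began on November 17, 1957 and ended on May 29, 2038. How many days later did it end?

29413

From November 17, 1957 to November 17, 2037: 80 years, of which 20 contain a Feb 29 — 60×365 + 20×366 = 29220 days.
(2000 is a leap year (divisible by 400).)
November 2037: 30 − 17 = 13 days remain.
Then December (31), January (31), February 2038 (28), March (31), April (30): 31 + 31 + 28 + 31 + 30 = 151 days.
May 1–29, 2038: 29 days.
Residual: 193 days.
Total: 29413 days.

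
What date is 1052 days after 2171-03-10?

2174-01-25

Count 1052 days after March 10, 2171:
Day-of-year of March 10, 2171: 69.
Day-of-year of January 25, 2174: 25.
2171 has 365 days, so 365 − 69 = 296 days remain in 2171.
Full years: 2172: 366; 2173: 365. Sum = 731.
Total: 296 + 731 + 25 = 1052 days.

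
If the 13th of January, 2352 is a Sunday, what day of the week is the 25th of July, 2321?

Monday

Count forward from the earlier date (July 25, 2321) to the later (January 13, 2352):
Day-of-year of July 25, 2321: 206.
Day-of-year of January 13, 2352: 13.
2321 has 365 days, so 365 − 206 = 159 days remain in 2321.
Full years 2322–2351: 23 common + 7 leap = 23×365 + 7×366 = 10957 days.
Total: 159 + 10957 + 13 = 11129 days.
11129 mod 7 = 6, so 6 days before Sunday is Monday.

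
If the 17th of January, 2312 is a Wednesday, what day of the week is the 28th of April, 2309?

Count forward from the earlier date (April 28, 2309) to the later (January 17, 2312):
April 28, 2309 → April 28, 2310: 365 days.
April 28, 2310 → April 28, 2311: 365 days.
April 2311: 30 − 28 = 2 days remain.
Then May (31), June (30), July (31), August (31), September (30), October (31), November (30), December (31): 31 + 30 + 31 + 31 + 30 + 31 + 30 + 31 = 245 days.
January 1–17, 2312: 17 days.
Residual: 264 days.
Total: 994 days.
994 is a multiple of 7, so the 28th of April, 2309 falls on the same weekday: Wednesday.

Wednesday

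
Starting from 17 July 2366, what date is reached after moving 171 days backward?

27 January 2366

Count 171 days before July 17, 2366:
January 2366: 31 − 27 = 4 days remain.
Then February 2366 (28), March (31), April (30), May (31), June (30): 28 + 31 + 30 + 31 + 30 = 150 days.
July 1–17, 2366: 17 days.
Total: 4 + 150 + 17 = 171 days.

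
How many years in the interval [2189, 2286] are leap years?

Years divisible by 4: 2192, 2196, …, 2284 — 24 in all.
Of these, 2200 is divisible by 100 but not 400, so not leap.
Leap years: 24 − 1 = 23.

23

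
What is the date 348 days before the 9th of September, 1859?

the 26th of September, 1858

Count 348 days before September 9, 1859:
Day-of-year of September 26, 1858: 269.
Day-of-year of September 9, 1859: 252.
1858 has 365 days, so 365 − 269 = 96 days remain in 1858.
Total: 96 + 252 = 348 days.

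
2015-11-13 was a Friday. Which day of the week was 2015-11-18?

Wednesday

Within November 2015: 18 − 13 = 5 days.
5 mod 7 = 5, so 5 days after Friday is Wednesday.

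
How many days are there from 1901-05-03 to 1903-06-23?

781

May 1901: 31 − 3 = 28 days remain.
Then 24 full months totalling 730 days.
June 1–23, 1903: 23 days.
Total: 28 + 730 + 23 = 781 days.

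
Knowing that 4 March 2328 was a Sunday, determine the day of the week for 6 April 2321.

Count forward from the earlier date (April 6, 2321) to the later (March 4, 2328):
Day-of-year of April 6, 2321: 96.
Day-of-year of March 4, 2328: 64.
2321 has 365 days, so 365 − 96 = 269 days remain in 2321.
Full years: 2322: 365; 2323: 365; 2324: 366; 2325: 365; 2326: 365; 2327: 365. Sum = 2191.
Total: 269 + 2191 + 64 = 2524 days.
2524 mod 7 = 4, so 4 days before Sunday is Wednesday.

Wednesday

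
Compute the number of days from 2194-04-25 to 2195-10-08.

531

Day-of-year of April 25, 2194: 115.
Day-of-year of October 8, 2195: 281.
2194 has 365 days, so 365 − 115 = 250 days remain in 2194.
Total: 250 + 281 = 531 days.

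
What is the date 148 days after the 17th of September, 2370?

the 12th of February, 2371

Count 148 days after September 17, 2370:
September 2370: 30 − 17 = 13 days remain.
Then October (31), November (30), December (31), January (31): 31 + 30 + 31 + 31 = 123 days.
February 1–12, 2371: 12 days (2371 is not a leap year).
Total: 13 + 123 + 12 = 148 days.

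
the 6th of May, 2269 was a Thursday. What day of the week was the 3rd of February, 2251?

Monday

Count forward from the earlier date (February 3, 2251) to the later (May 6, 2269):
From February 3, 2251 to February 3, 2269: 18 years, of which 5 contain a Feb 29 — 13×365 + 5×366 = 6575 days.
February 2269: 28 − 3 = 25 days remain (2269 is not a leap year, so February has 28 days).
Then March (31), April (30): 31 + 30 = 61 days.
May 1–6, 2269: 6 days.
Residual: 92 days.
Total: 6667 days.
6667 mod 7 = 3, so 3 days before Thursday is Monday.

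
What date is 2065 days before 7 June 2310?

11 October 2304

Count 2065 days before June 7, 2310:
October 11, 2304 → October 11, 2305: 365 days.
October 11, 2305 → October 11, 2306: 365 days.
October 11, 2306 → October 11, 2307: 365 days.
October 11, 2307 → October 11, 2308: 366 days (2308 is a leap year).
October 11, 2308 → October 11, 2309: 365 days.
October 2309: 31 − 11 = 20 days remain.
Then November (30), December (31), January (31), February 2310 (28), March (31), April (30), May (31): 30 + 31 + 31 + 28 + 31 + 30 + 31 = 212 days.
June 1–7, 2310: 7 days.
Residual: 239 days.
Total: 2065 days.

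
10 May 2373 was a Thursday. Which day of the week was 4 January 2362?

Count forward from the earlier date (January 4, 2362) to the later (May 10, 2373):
From January 4, 2362 to January 4, 2373: 11 years, of which 3 contain a Feb 29 — 8×365 + 3×366 = 4018 days.
January 2373: 31 − 4 = 27 days remain.
Then February 2373 (28), March (31), April (30): 28 + 31 + 30 = 89 days.
May 1–10, 2373: 10 days.
Residual: 126 days.
Total: 4144 days.
4144 is a multiple of 7, so 4 January 2362 falls on the same weekday: Thursday.

Thursday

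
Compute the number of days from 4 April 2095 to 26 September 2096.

541

April 4, 2095 → April 4, 2096: 366 days (2096 is a leap year).
April 2096: 30 − 4 = 26 days remain.
Then May (31), June (30), July (31), August (31): 31 + 30 + 31 + 31 = 123 days.
September 1–26, 2096: 26 days.
Residual: 175 days.
Total: 541 days.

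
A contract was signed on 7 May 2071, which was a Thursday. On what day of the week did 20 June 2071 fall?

Saturday

May 2071: 31 − 7 = 24 days remain.
June 1–20, 2071: 20 days.
Total: 24 + 20 = 44 days.
44 mod 7 = 2, so 2 days after Thursday is Saturday.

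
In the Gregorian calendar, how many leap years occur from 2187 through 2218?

7

Years divisible by 4 in [2187, 2218]: 2188, 2192, 2196, 2200, 2204, 2208, 2212, 2216.
Of these, 2200 is divisible by 100 but not 400, so not leap.
Leap years: 8 − 1 = 7.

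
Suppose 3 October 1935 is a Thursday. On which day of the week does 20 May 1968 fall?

Day-of-year of October 3, 1935: 276.
Day-of-year of May 20, 1968: 141.
1935 has 365 days, so 365 − 276 = 89 days remain in 1935.
Full years 1936–1967: 24 common + 8 leap = 24×365 + 8×366 = 11688 days.
Total: 89 + 11688 + 141 = 11918 days.
11918 mod 7 = 4, so 4 days after Thursday is Monday.

Monday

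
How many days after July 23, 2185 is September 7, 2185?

July 2185: 31 − 23 = 8 days remain.
Then August (31): 31 days.
September 1–7, 2185: 7 days.
Total: 8 + 31 + 7 = 46 days.

46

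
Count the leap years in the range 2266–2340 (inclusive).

18

Years divisible by 4: 2268, 2272, …, 2340 — 19 in all.
Of these, 2300 is divisible by 100 but not 400, so not leap.
Leap years: 19 − 1 = 18.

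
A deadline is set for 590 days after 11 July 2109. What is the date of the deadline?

21 February 2111

Count 590 days after July 11, 2109:
July 2109: 31 − 11 = 20 days remain.
Then 18 full months totalling 549 days.
February 1–21, 2111: 21 days (2111 is not a leap year).
Total: 20 + 549 + 21 = 590 days.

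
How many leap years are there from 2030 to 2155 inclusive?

30

Years divisible by 4: 2032, 2036, …, 2152 — 31 in all.
Of these, 2100 is divisible by 100 but not 400, so not leap.
Leap years: 31 − 1 = 30.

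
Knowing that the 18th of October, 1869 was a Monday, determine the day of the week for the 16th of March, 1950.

From October 18, 1869 to October 18, 1949: 80 years, of which 19 contain a Feb 29 — 61×365 + 19×366 = 29219 days.
(1900 is not a leap year (divisible by 100 but not 400).)
October 1949: 31 − 18 = 13 days remain.
Then November (30), December (31), January (31), February 1950 (28): 30 + 31 + 31 + 28 = 120 days.
March 1–16, 1950: 16 days.
Residual: 149 days.
Total: 29368 days.
29368 mod 7 = 3, so 3 days after Monday is Thursday.

Thursday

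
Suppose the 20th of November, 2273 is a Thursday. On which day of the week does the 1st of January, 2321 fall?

Day-of-year of November 20, 2273: 324.
Day-of-year of January 1, 2321: 1.
2273 has 365 days, so 365 − 324 = 41 days remain in 2273.
Full years 2274–2320: 36 common + 11 leap = 36×365 + 11×366 = 17166 days.
Total: 41 + 17166 + 1 = 17208 days.
17208 mod 7 = 2, so 2 days after Thursday is Saturday.

Saturday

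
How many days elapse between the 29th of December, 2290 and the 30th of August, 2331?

14853

From December 29, 2290 to December 29, 2330: 40 years, of which 9 contain a Feb 29 — 31×365 + 9×366 = 14609 days.
(2300 is not a leap year (divisible by 100 but not 400).)
December 2330: 31 − 29 = 2 days remain.
Then January (31), February 2331 (28), March (31), April (30), May (31), June (30), July (31): 31 + 28 + 31 + 30 + 31 + 30 + 31 = 212 days.
August 1–30, 2331: 30 days.
Residual: 244 days.
Total: 14853 days.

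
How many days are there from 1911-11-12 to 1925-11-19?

Day-of-year of November 12, 1911: 316.
Day-of-year of November 19, 1925: 323.
1911 has 365 days, so 365 − 316 = 49 days remain in 1911.
Full years 1912–1924: 9 common + 4 leap = 9×365 + 4×366 = 4749 days.
Total: 49 + 4749 + 323 = 5121 days.

5121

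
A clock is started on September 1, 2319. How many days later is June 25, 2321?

Day-of-year of September 1, 2319: 244.
Day-of-year of June 25, 2321: 176.
2319 has 365 days, so 365 − 244 = 121 days remain in 2319.
Full years: 2320: 366. Sum = 366.
Total: 121 + 366 + 176 = 663 days.

663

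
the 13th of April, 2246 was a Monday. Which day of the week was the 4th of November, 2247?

Day-of-year of April 13, 2246: 103.
Day-of-year of November 4, 2247: 308.
2246 has 365 days, so 365 − 103 = 262 days remain in 2246.
Total: 262 + 308 = 570 days.
570 mod 7 = 3, so 3 days after Monday is Thursday.

Thursday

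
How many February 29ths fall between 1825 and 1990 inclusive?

Years divisible by 4: 1828, 1832, …, 1988 — 41 in all.
Of these, 1900 is divisible by 100 but not 400, so not leap.
Leap years: 41 − 1 = 40.

40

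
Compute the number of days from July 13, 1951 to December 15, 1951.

July 1951: 31 − 13 = 18 days remain.
Then August (31), September (30), October (31), November (30): 31 + 30 + 31 + 30 = 122 days.
December 1–15, 1951: 15 days.
Total: 18 + 122 + 15 = 155 days.

155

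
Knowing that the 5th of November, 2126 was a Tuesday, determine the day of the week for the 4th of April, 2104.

Friday

Count forward from the earlier date (April 4, 2104) to the later (November 5, 2126):
Day-of-year of April 4, 2104: 95.
Day-of-year of November 5, 2126: 309.
2104 has 366 days, so 366 − 95 = 271 days remain in 2104.
Full years 2105–2125: 16 common + 5 leap = 16×365 + 5×366 = 7670 days.
Total: 271 + 7670 + 309 = 8250 days.
8250 mod 7 = 4, so 4 days before Tuesday is Friday.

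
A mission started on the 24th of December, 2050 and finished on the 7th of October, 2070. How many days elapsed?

Day-of-year of December 24, 2050: 358.
Day-of-year of October 7, 2070: 280.
2050 has 365 days, so 365 − 358 = 7 days remain in 2050.
Full years 2051–2069: 14 common + 5 leap = 14×365 + 5×366 = 6940 days.
Total: 7 + 6940 + 280 = 7227 days.

7227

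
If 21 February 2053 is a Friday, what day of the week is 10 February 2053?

Monday

Count forward from the earlier date (February 10, 2053) to the later (February 21, 2053):
Within February 2053: 21 − 10 = 11 days.
11 mod 7 = 4, so 4 days before Friday is Monday.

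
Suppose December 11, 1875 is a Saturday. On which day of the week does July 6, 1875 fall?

Count forward from the earlier date (July 6, 1875) to the later (December 11, 1875):
July 1875: 31 − 6 = 25 days remain.
Then August (31), September (30), October (31), November (30): 31 + 30 + 31 + 30 = 122 days.
December 1–11, 1875: 11 days.
Total: 25 + 122 + 11 = 158 days.
158 mod 7 = 4, so 4 days before Saturday is Tuesday.

Tuesday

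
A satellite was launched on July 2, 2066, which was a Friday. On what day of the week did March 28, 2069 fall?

July 2, 2066 → July 2, 2067: 365 days.
July 2, 2067 → July 2, 2068: 366 days (2068 is a leap year).
July 2068: 31 − 2 = 29 days remain.
Then August (31), September (30), October (31), November (30), December (31), January (31), February 2069 (28): 31 + 30 + 31 + 30 + 31 + 31 + 28 = 212 days.
March 1–28, 2069: 28 days.
Residual: 269 days.
Total: 1000 days.
1000 mod 7 = 6, so 6 days after Friday is Thursday.

Thursday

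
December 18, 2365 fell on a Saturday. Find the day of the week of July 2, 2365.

Count forward from the earlier date (July 2, 2365) to the later (December 18, 2365):
July 2365: 31 − 2 = 29 days remain.
Then August (31), September (30), October (31), November (30): 31 + 30 + 31 + 30 = 122 days.
December 1–18, 2365: 18 days.
Total: 29 + 122 + 18 = 169 days.
169 mod 7 = 1, so 1 day before Saturday is Friday.

Friday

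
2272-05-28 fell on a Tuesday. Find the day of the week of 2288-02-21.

Tuesday

From May 28, 2272 to May 28, 2287: 15 years, of which 3 contain a Feb 29 — 12×365 + 3×366 = 5478 days.
May 2287: 31 − 28 = 3 days remain.
Then June (30), July (31), August (31), September (30), October (31), November (30), December (31), January (31): 30 + 31 + 31 + 30 + 31 + 30 + 31 + 31 = 245 days.
February 1–21, 2288: 21 days (2288 is a leap year).
Residual: 269 days.
Total: 5747 days.
5747 is a multiple of 7, so 2288-02-21 falls on the same weekday: Tuesday.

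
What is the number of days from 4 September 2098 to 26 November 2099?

448

September 2098: 30 − 4 = 26 days remain.
Then 13 full months totalling 396 days.
November 1–26, 2099: 26 days.
Total: 26 + 396 + 26 = 448 days.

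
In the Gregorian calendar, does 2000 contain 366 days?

Yes

2000 is a leap year (divisible by 400).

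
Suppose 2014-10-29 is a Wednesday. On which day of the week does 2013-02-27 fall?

Wednesday

Count forward from the earlier date (February 27, 2013) to the later (October 29, 2014):
February 27, 2013 → February 27, 2014: 365 days.
February 2014: 28 − 27 = 1 day remains (2014 is not a leap year, so February has 28 days).
Then March (31), April (30), May (31), June (30), July (31), August (31), September (30): 31 + 30 + 31 + 30 + 31 + 31 + 30 = 214 days.
October 1–29, 2014: 29 days.
Residual: 244 days.
Total: 609 days.
609 is a multiple of 7, so 2013-02-27 falls on the same weekday: Wednesday.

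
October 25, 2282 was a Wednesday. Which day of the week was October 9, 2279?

Thursday

Count forward from the earlier date (October 9, 2279) to the later (October 25, 2282):
October 9, 2279 → October 9, 2280: 366 days (2280 is a leap year).
October 9, 2280 → October 9, 2281: 365 days.
October 9, 2281 → October 9, 2282: 365 days.
Within October 2282: 25 − 9 = 16 days.
Total: 1112 days.
1112 mod 7 = 6, so 6 days before Wednesday is Thursday.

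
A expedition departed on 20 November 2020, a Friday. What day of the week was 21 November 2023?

November 20, 2020 → November 20, 2021: 365 days.
November 20, 2021 → November 20, 2022: 365 days.
November 20, 2022 → November 20, 2023: 365 days.
Within November 2023: 21 − 20 = 1 day.
Total: 1096 days.
1096 mod 7 = 4, so 4 days after Friday is Tuesday.

Tuesday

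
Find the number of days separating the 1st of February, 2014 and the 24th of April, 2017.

Day-of-year of February 1, 2014: 32.
Day-of-year of April 24, 2017: 114.
2014 has 365 days, so 365 − 32 = 333 days remain in 2014.
Full years: 2015: 365; 2016: 366. Sum = 731.
Total: 333 + 731 + 114 = 1178 days.

1178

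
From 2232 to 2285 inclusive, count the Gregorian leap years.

14

Years divisible by 4: 2232, 2236, …, 2284 — 14 in all.
No century exceptions apply. Count: 14.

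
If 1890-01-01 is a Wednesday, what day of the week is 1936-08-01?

Day-of-year of January 1, 1890: 1.
Day-of-year of August 1, 1936: 214.
1890 has 365 days, so 365 − 1 = 364 days remain in 1890.
Full years 1891–1935: 35 common + 10 leap = 35×365 + 10×366 = 16435 days.
Total: 364 + 16435 + 214 = 17013 days.
17013 mod 7 = 3, so 3 days after Wednesday is Saturday.

Saturday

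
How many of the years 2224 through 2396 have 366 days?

43

Years divisible by 4: 2224, 2228, …, 2396 — 44 in all.
Of these, 2300 is divisible by 100 but not 400, so not leap.
Leap years: 44 − 1 = 43.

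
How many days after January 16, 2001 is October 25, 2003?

January 16, 2001 → January 16, 2002: 365 days.
January 16, 2002 → January 16, 2003: 365 days.
January 2003: 31 − 16 = 15 days remain.
Then February 2003 (28), March (31), April (30), May (31), June (30), July (31), August (31), September (30): 28 + 31 + 30 + 31 + 30 + 31 + 31 + 30 = 242 days.
October 1–25, 2003: 25 days.
Residual: 282 days.
Total: 1012 days.

1012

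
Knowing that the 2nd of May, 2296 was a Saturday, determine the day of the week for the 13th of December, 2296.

May 2296: 31 − 2 = 29 days remain.
Then June (30), July (31), August (31), September (30), October (31), November (30): 30 + 31 + 31 + 30 + 31 + 30 = 183 days.
December 1–13, 2296: 13 days.
Total: 29 + 183 + 13 = 225 days.
225 mod 7 = 1, so 1 day after Saturday is Sunday.

Sunday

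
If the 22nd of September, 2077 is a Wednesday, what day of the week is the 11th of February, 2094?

Day-of-year of September 22, 2077: 265.
Day-of-year of February 11, 2094: 42.
2077 has 365 days, so 365 − 265 = 100 days remain in 2077.
Full years 2078–2093: 12 common + 4 leap = 12×365 + 4×366 = 5844 days.
Total: 100 + 5844 + 42 = 5986 days.
5986 mod 7 = 1, so 1 day after Wednesday is Thursday.

Thursday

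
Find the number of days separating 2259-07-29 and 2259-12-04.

128

July 2259: 31 − 29 = 2 days remain.
Then August (31), September (30), October (31), November (30): 31 + 30 + 31 + 30 = 122 days.
December 1–4, 2259: 4 days.
Total: 2 + 122 + 4 = 128 days.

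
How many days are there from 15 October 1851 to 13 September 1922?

25900

From October 15, 1851 to October 15, 1921: 70 years, of which 17 contain a Feb 29 — 53×365 + 17×366 = 25567 days.
(1900 is not a leap year (divisible by 100 but not 400).)
October 1921: 31 − 15 = 16 days remain.
Then 10 full months totalling 304 days.
September 1–13, 1922: 13 days.
Residual: 333 days.
Total: 25900 days.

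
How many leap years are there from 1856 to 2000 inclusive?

36

Years divisible by 4: 1856, 1860, …, 2000 — 37 in all.
Of these, 1900 is divisible by 100 but not 400, so not leap.
2000 is divisible by 400, so still leap.
Leap years: 37 − 1 = 36.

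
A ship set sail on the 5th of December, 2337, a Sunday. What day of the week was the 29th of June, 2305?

Count forward from the earlier date (June 29, 2305) to the later (December 5, 2337):
From June 29, 2305 to June 29, 2337: 32 years, of which 8 contain a Feb 29 — 24×365 + 8×366 = 11688 days.
June 2337: 30 − 29 = 1 day remains.
Then July (31), August (31), September (30), October (31), November (30): 31 + 31 + 30 + 31 + 30 = 153 days.
December 1–5, 2337: 5 days.
Residual: 159 days.
Total: 11847 days.
11847 mod 7 = 3, so 3 days before Sunday is Thursday.

Thursday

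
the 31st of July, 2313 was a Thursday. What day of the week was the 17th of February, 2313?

Count forward from the earlier date (February 17, 2313) to the later (July 31, 2313):
February 2313: 28 − 17 = 11 days remain (2313 is not a leap year, so February has 28 days).
Then March (31), April (30), May (31), June (30): 31 + 30 + 31 + 30 = 122 days.
July 1–31, 2313: 31 days.
Total: 11 + 122 + 31 = 164 days.
164 mod 7 = 3, so 3 days before Thursday is Monday.

Monday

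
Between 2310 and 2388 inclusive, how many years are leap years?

20

Years divisible by 4: 2312, 2316, …, 2388 — 20 in all.
No century exceptions apply. Count: 20.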